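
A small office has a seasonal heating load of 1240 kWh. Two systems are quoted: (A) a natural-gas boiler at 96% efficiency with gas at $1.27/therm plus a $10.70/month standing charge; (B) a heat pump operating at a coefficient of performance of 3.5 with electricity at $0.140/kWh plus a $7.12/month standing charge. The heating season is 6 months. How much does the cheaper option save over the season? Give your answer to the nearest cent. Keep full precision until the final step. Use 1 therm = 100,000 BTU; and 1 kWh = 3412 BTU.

Heat load = 1240 kWh × 3412 = 4,230,880 BTU
Gas: input = 4,230,880 / 0.96 = 4,407,167 BTU = 44.07 therm → 44.07 × $1.27 = $55.97; + 6 × $10.70 standing = $120.17
Heat pump: 4,230,880 BTU / 3412 = 1,240 kWh heat; / 3.5 = 354.3 kWh in → × $0.140 = $49.60; + 6 × $7.12 standing = $92.32
Difference = |$120.17 − $92.32| = $27.85

$27.85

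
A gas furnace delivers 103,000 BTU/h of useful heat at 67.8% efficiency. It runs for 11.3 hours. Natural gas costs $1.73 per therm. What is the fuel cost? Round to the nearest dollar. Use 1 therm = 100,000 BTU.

Heat delivered = 103,000 BTU/h × 11.3 h = 1,163,900 BTU
Gas input = 1,163,900 / 0.678 = 1,716,667 BTU
= 1,716,667 / 100,000 = 17.17 therm
Cost = 17.17 × $1.73/therm = $29.70 ≈ $30

$30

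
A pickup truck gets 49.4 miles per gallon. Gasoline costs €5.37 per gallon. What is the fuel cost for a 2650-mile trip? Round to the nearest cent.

Fuel = 2650 mi / 49.4 mpg = 53.64 gal
Cost = 53.64 gal × €5.37/gal = €288.07

€288.07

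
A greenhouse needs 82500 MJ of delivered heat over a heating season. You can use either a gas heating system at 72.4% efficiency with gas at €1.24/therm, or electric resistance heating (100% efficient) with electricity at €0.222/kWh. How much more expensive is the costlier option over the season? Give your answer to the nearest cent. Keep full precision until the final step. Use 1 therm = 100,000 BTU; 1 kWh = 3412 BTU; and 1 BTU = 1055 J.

€3748.66

Heat load = 82500 MJ = 82,500,000,000 J / 1055 = 78,199,052 BTU
Gas: input = 78,199,052 / 0.724 = 108,009,741 BTU = 1,080 therm → 1,080 × €1.24 = €1,339.32
Electric: 78,199,052 BTU / 3412 = 22,920 kWh → × €0.222 = €5,087.98
Difference = |€1,339.32 − €5,087.98| = €3,748.66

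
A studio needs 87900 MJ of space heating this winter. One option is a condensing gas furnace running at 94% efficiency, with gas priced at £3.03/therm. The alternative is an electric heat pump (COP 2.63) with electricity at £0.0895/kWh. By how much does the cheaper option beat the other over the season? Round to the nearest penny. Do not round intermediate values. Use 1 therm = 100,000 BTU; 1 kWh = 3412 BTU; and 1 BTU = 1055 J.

£1854.67

Heat load = 87900 MJ = 87,900,000,000 J / 1055 = 83,317,536 BTU
Gas: input = 83,317,536 / 0.94 = 88,635,676 BTU = 886.4 therm → 886.4 × £3.03 = £2,685.66
Heat pump: 83,317,536 BTU / 3412 = 24,420 kWh heat; / 2.63 = 9,285 kWh in → × £0.0895 = £830.99
Difference = |£2,685.66 − £830.99| = £1,854.67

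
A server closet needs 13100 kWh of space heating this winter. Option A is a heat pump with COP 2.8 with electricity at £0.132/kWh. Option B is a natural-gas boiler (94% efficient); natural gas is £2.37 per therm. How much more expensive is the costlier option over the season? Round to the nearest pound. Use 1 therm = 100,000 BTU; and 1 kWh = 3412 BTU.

Heat load = 13100 kWh × 3412 = 44,697,200 BTU
Gas: input = 44,697,200 / 0.94 = 47,550,213 BTU = 475.5 therm → 475.5 × £2.37 = £1,126.94
Heat pump: 44,697,200 BTU / 3412 = 13,100 kWh heat; / 2.8 = 4,679 kWh in → × £0.132 = £617.57
Difference = |£1,126.94 − £617.57| = £509.37 ≈ £509

£509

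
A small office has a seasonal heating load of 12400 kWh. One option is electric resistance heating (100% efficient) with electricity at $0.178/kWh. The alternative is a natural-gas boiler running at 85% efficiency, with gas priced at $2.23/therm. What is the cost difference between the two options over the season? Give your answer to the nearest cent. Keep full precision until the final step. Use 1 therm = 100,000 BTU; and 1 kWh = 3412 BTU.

$1097.22

Heat load = 12400 kWh × 3412 = 42,308,800 BTU
Gas: input = 42,308,800 / 0.85 = 49,775,059 BTU = 497.8 therm → 497.8 × $2.23 = $1,109.98
Electric: 42,308,800 BTU / 3412 = 12,400 kWh → × $0.178 = $2,207.20
Difference = |$1,109.98 − $2,207.20| = $1,097.22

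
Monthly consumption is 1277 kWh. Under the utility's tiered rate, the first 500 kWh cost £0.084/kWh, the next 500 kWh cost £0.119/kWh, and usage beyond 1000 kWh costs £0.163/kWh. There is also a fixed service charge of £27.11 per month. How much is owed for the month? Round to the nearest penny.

First 500 kWh × £0.084 = £42.00
Next 500 kWh × £0.119 = £59.50
Remaining 277 kWh × £0.163 = £45.15
Energy charge = £146.65; + service £27.11 = £173.76

£173.76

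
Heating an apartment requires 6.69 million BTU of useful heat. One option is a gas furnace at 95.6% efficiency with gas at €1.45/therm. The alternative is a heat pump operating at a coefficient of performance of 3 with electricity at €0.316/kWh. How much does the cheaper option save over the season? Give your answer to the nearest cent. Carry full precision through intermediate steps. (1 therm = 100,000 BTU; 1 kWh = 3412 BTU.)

€105.06

Heat load = 6.69 × 10⁶ BTU = 6,690,000 BTU
Gas: input = 6,690,000 / 0.956 = 6,997,908 BTU = 69.98 therm → 69.98 × €1.45 = €101.47
Heat pump: 6,690,000 BTU / 3412 = 1,961 kWh heat; / 3 = 653.6 kWh in → × €0.316 = €206.53
Difference = |€101.47 − €206.53| = €105.06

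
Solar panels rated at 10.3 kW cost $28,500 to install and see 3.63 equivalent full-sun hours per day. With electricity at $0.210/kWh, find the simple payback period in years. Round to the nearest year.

10 years

Daily generation = 10.3 kW × 3.63 h = 37.39 kWh
Annual generation = 37.39 × 365 = 13647 kWh
Annual savings = 13647 × $0.210 = $2,865.87
Payback = $28,500 / $2,865.87 = 9.94 years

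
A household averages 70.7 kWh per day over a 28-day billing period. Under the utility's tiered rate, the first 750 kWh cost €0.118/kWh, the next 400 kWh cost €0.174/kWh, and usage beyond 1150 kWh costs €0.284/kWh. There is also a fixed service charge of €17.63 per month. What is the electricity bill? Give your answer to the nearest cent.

€411.34

Usage = 70.7 kWh/day × 28 days = 1979.6 kWh
First 750 kWh × €0.118 = €88.50
Next 400 kWh × €0.174 = €69.60
Remaining 829.6 kWh × €0.284 = €235.61
Energy charge = €393.71; + service €17.63 = €411.34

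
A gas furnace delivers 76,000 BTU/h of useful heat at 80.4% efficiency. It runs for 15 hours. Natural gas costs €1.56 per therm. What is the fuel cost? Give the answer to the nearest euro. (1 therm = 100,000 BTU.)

€22

Heat delivered = 76,000 BTU/h × 15 h = 1,140,000 BTU
Gas input = 1,140,000 / 0.804 = 1,417,910 BTU
= 1,417,910 / 100,000 = 14.18 therm
Cost = 14.18 × €1.56/therm = €22.12 ≈ €22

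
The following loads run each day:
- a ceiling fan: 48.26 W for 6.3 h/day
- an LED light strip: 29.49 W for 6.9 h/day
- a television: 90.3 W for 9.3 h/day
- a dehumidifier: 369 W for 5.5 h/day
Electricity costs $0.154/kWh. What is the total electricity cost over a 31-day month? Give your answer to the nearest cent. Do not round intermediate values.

ceiling fan: 48.26 W × 6.3 h × 31 d = 9,425 Wh = 9.425 kWh
LED light strip: 29.49 W × 6.9 h × 31 d = 6,308 Wh = 6.308 kWh
television: 90.3 W × 9.3 h × 31 d = 26,033 Wh = 26.03 kWh
dehumidifier: 369 W × 5.5 h × 31 d = 62,914 Wh = 62.91 kWh
Total energy = 9.425 + 6.308 + 26.03 + 62.91 = 104.7 kWh
Cost = 104.7 kWh × $0.154 = $16.12

$16.12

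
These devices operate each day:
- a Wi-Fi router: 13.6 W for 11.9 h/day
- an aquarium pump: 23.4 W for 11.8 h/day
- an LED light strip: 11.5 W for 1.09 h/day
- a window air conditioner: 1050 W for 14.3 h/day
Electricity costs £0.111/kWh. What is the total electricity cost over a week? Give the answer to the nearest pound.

Wi-Fi router: 13.6 W × 11.9 h × 7 d = 1,133 Wh = 1.133 kWh
aquarium pump: 23.4 W × 11.8 h × 7 d = 1,933 Wh = 1.933 kWh
LED light strip: 11.5 W × 1.09 h × 7 d = 88 Wh = 0.08775 kWh
window air conditioner: 1050 W × 14.3 h × 7 d = 105,105 Wh = 105.1 kWh
Total energy = 1.133 + 1.933 + 0.08775 + 105.1 = 108.3 kWh
Cost = 108.3 kWh × £0.111 = £12.02 ≈ £12

£12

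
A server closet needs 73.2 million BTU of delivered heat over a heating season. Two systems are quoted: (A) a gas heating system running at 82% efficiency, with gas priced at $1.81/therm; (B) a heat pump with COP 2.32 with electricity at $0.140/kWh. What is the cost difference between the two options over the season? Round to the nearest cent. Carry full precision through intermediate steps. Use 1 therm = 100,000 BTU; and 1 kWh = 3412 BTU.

$321.14

Heat load = 73.2 × 10⁶ BTU = 73,200,000 BTU
Gas: input = 73,200,000 / 0.82 = 89,268,293 BTU = 892.7 therm → 892.7 × $1.81 = $1,615.76
Heat pump: 73,200,000 BTU / 3412 = 21,450 kWh heat; / 2.32 = 9,247 kWh in → × $0.140 = $1,294.62
Difference = |$1,615.76 − $1,294.62| = $321.14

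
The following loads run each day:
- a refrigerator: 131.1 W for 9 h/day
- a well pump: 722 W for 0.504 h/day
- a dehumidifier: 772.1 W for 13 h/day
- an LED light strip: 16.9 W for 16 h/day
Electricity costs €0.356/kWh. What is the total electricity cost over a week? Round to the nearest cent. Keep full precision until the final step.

€29.53

refrigerator: 131.1 W × 9 h × 7 d = 8,259 Wh = 8.259 kWh
well pump: 722 W × 0.504 h × 7 d = 2,547 Wh = 2.547 kWh
dehumidifier: 772.1 W × 13 h × 7 d = 70,261 Wh = 70.26 kWh
LED light strip: 16.9 W × 16 h × 7 d = 1,893 Wh = 1.893 kWh
Total energy = 8.259 + 2.547 + 70.26 + 1.893 = 82.96 kWh
Cost = 82.96 kWh × €0.356 = €29.53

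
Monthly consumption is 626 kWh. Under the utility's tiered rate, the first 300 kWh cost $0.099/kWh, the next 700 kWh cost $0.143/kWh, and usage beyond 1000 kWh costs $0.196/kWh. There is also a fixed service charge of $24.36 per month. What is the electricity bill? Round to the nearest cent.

$100.68

First 300 kWh × $0.099 = $29.70
Next 326 kWh × $0.143 = $46.62
Remaining tier: 0 kWh (not reached)
Energy charge = $76.32; + service $24.36 = $100.68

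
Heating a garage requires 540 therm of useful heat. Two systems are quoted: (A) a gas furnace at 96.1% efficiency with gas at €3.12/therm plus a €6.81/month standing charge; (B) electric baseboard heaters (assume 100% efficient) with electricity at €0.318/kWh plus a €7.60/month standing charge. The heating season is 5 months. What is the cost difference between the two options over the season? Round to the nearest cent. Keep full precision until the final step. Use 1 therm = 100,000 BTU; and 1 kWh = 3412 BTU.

Heat load = 540 therm × 100,000 = 54,000,000 BTU
Gas: input = 54,000,000 / 0.961 = 56,191,467 BTU = 561.9 therm → 561.9 × €3.12 = €1,753.17; + 5 × €6.81 standing = €1,787.22
Electric: 54,000,000 BTU / 3412 = 15,830 kWh → × €0.318 = €5,032.83; + 5 × €7.60 standing = €5,070.83
Difference = |€1,787.22 − €5,070.83| = €3,283.60

€3283.60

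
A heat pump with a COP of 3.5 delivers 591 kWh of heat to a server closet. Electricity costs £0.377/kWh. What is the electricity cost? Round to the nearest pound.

£64

Electrical input = 591 kWh / 3.5 = 168.9 kWh
Cost = 168.9 × £0.377/kWh = £63.66 ≈ £64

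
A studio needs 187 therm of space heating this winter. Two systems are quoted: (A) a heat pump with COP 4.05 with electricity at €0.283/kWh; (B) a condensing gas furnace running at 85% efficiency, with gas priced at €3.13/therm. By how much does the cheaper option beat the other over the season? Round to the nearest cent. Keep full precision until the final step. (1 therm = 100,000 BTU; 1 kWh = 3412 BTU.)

€305.63

Heat load = 187 therm × 100,000 = 18,700,000 BTU
Gas: input = 18,700,000 / 0.85 = 22,000,000 BTU = 220 therm → 220 × €3.13 = €688.60
Heat pump: 18,700,000 BTU / 3412 = 5,481 kWh heat; / 4.05 = 1,353 kWh in → × €0.283 = €382.97
Difference = |€688.60 − €382.97| = €305.63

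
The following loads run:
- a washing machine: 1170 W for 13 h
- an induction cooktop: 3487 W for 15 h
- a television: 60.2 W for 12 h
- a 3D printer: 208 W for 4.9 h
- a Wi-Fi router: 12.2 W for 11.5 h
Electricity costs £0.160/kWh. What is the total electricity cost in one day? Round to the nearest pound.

£11

washing machine: 1170 W × 13 h = 15,210 Wh = 15.21 kWh
induction cooktop: 3487 W × 15 h = 52,305 Wh = 52.3 kWh
television: 60.2 W × 12 h = 722 Wh = 0.7224 kWh
3D printer: 208 W × 4.9 h = 1,019 Wh = 1.019 kWh
Wi-Fi router: 12.2 W × 11.5 h = 140 Wh = 0.1403 kWh
Total energy = 15.21 + 52.3 + 0.7224 + 1.019 + 0.1403 = 69.4 kWh
Cost = 69.4 kWh × £0.160 = £11.10 ≈ £11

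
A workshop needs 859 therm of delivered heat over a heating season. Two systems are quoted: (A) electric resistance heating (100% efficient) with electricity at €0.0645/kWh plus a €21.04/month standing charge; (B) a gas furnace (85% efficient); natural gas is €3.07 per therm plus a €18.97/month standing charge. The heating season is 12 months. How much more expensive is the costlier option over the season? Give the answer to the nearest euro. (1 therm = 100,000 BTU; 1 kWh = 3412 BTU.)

€1454

Heat load = 859 therm × 100,000 = 85,900,000 BTU
Gas: input = 85,900,000 / 0.850 = 101,058,824 BTU = 1,011 therm → 1,011 × €3.07 = €3,102.51; + 12 × €18.97 standing = €3,330.15
Electric: 85,900,000 BTU / 3412 = 25,180 kWh → × €0.0645 = €1,623.84; + 12 × €21.04 standing = €1,876.32
Difference = |€3,330.15 − €1,876.32| = €1,453.82 ≈ €1454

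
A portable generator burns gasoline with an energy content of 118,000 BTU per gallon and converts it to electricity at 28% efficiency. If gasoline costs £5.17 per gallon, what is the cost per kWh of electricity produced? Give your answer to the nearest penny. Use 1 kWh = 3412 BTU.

Electrical output per gallon = 118,000 BTU × 0.28 / 3412 BTU/kWh = 9.683 kWh
Cost per kWh = £5.17 / 9.683 kWh = £0.534

£0.53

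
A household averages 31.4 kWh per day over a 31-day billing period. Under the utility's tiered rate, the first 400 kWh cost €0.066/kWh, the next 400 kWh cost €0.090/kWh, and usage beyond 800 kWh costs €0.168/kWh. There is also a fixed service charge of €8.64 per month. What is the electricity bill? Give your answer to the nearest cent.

Usage = 31.4 kWh/day × 31 days = 973.4 kWh
First 400 kWh × €0.066 = €26.40
Next 400 kWh × €0.090 = €36.00
Remaining 173.4 kWh × €0.168 = €29.13
Energy charge = €91.53; + service €8.64 = €100.17

€100.17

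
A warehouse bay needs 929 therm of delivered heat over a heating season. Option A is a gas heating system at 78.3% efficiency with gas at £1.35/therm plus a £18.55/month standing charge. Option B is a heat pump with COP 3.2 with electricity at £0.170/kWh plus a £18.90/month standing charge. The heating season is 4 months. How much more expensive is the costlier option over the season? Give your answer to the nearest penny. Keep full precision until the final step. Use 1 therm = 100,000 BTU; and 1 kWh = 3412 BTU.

£153.87

Heat load = 929 therm × 100,000 = 92,900,000 BTU
Gas: input = 92,900,000 / 0.783 = 118,646,232 BTU = 1,186 therm → 1,186 × £1.35 = £1,601.72; + 4 × £18.55 standing = £1,675.92
Heat pump: 92,900,000 BTU / 3412 = 27,230 kWh heat; / 3.2 = 8,509 kWh in → × £0.170 = £1,446.46; + 4 × £18.90 standing = £1,522.06
Difference = |£1,675.92 − £1,522.06| = £153.87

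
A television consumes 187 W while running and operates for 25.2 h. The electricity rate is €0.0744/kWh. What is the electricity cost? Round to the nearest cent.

€0.35

Energy = 187 W × 25.2 h = 4,712 Wh = 4.712 kWh
Cost = 4.712 kWh × €0.0744/kWh = €0.35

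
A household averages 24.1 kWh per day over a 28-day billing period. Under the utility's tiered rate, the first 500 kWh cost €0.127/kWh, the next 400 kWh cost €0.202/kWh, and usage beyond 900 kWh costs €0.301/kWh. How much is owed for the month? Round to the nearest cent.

Usage = 24.1 kWh/day × 28 days = 674.8 kWh
First 500 kWh × €0.127 = €63.50
Next 174.8 kWh × €0.202 = €35.31
Remaining tier: 0 kWh (not reached)
Total = €98.81

€98.81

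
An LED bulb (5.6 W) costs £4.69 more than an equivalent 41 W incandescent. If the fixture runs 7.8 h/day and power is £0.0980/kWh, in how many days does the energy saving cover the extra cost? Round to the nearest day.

173 days

Power saved = 41 − 5.6 = 35.4 W
Daily energy saved = 35.4 W × 7.8 h = 276.1 Wh = 0.27612 kWh
Daily savings = 0.27612 × £0.0980 = £0.0271
Payback = £4.69 / £0.0271 per day = 173.3 days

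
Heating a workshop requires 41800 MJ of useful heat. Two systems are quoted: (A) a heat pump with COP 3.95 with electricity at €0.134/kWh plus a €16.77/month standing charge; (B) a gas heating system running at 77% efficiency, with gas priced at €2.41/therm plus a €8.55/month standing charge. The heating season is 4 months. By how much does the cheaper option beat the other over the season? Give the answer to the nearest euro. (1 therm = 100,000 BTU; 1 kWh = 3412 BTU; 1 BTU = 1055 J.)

€813

Heat load = 41800 MJ = 41,800,000,000 J / 1055 = 39,620,853 BTU
Gas: input = 39,620,853 / 0.77 = 51,455,653 BTU = 514.6 therm → 514.6 × €2.41 = €1,240.08; + 4 × €8.55 standing = €1,274.28
Heat pump: 39,620,853 BTU / 3412 = 11,610 kWh heat; / 3.95 = 2,940 kWh in → × €0.134 = €393.93; + 4 × €16.77 standing = €461.01
Difference = |€1,274.28 − €461.01| = €813.27 ≈ €813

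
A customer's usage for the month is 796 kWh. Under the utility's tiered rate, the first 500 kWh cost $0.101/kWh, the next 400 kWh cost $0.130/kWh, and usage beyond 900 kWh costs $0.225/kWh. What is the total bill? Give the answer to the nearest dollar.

First 500 kWh × $0.101 = $50.50
Next 296 kWh × $0.130 = $38.48
Remaining tier: 0 kWh (not reached)
Total = $88.98 ≈ $89

$89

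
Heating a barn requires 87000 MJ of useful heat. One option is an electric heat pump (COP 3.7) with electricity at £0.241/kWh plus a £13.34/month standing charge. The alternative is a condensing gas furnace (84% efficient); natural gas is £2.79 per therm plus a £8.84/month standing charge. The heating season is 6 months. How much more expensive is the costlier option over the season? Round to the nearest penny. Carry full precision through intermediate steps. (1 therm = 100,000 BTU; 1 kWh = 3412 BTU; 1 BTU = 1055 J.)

£1137.75

Heat load = 87000 MJ = 87,000,000,000 J / 1055 = 82,464,455 BTU
Gas: input = 82,464,455 / 0.84 = 98,171,970 BTU = 981.7 therm → 981.7 × £2.79 = £2,739.00; + 6 × £8.84 standing = £2,792.04
Heat pump: 82,464,455 BTU / 3412 = 24,170 kWh heat; / 3.7 = 6,532 kWh in → × £0.241 = £1,574.25; + 6 × £13.34 standing = £1,654.29
Difference = |£2,792.04 − £1,654.29| = £1,137.75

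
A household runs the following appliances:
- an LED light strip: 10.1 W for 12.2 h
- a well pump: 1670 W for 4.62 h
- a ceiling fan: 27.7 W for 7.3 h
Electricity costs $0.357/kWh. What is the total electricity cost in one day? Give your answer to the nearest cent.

$2.87

LED light strip: 10.1 W × 12.2 h = 123 Wh = 0.1232 kWh
well pump: 1670 W × 4.62 h = 7,715 Wh = 7.715 kWh
ceiling fan: 27.7 W × 7.3 h = 202 Wh = 0.2022 kWh
Total energy = 0.1232 + 7.715 + 0.2022 = 8.041 kWh
Cost = 8.041 kWh × $0.357 = $2.87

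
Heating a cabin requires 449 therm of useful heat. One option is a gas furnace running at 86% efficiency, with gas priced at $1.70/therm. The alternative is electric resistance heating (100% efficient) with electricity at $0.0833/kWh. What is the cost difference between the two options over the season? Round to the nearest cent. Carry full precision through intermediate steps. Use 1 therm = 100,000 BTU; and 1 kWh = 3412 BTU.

$208.62

Heat load = 449 therm × 100,000 = 44,900,000 BTU
Gas: input = 44,900,000 / 0.86 = 52,209,302 BTU = 522.1 therm → 522.1 × $1.70 = $887.56
Electric: 44,900,000 BTU / 3412 = 13,160 kWh → × $0.0833 = $1,096.18
Difference = |$887.56 − $1,096.18| = $208.62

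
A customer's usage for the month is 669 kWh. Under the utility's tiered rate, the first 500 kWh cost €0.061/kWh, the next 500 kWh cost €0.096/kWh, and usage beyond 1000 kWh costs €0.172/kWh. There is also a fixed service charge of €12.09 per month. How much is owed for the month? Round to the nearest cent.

€58.81

First 500 kWh × €0.061 = €30.50
Next 169 kWh × €0.096 = €16.22
Remaining tier: 0 kWh (not reached)
Energy charge = €46.72; + service €12.09 = €58.81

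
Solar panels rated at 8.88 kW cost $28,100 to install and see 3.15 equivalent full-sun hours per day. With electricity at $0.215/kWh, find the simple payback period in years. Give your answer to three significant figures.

12.8 years

Daily generation = 8.88 kW × 3.15 h = 27.97 kWh
Annual generation = 27.97 × 365 = 10210 kWh
Annual savings = 10210 × $0.215 = $2,195.10
Payback = $28,100 / $2,195.10 = 12.8 years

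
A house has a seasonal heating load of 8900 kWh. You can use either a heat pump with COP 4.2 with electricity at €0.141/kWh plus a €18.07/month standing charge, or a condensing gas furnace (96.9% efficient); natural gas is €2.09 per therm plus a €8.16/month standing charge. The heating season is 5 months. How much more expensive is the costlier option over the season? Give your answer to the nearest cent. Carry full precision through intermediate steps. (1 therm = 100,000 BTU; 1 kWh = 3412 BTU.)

Heat load = 8900 kWh × 3412 = 30,366,800 BTU
Gas: input = 30,366,800 / 0.969 = 31,338,287 BTU = 313.4 therm → 313.4 × €2.09 = €654.97; + 5 × €8.16 standing = €695.77
Heat pump: 30,366,800 BTU / 3412 = 8,900 kWh heat; / 4.2 = 2,119 kWh in → × €0.141 = €298.79; + 5 × €18.07 standing = €389.14
Difference = |€695.77 − €389.14| = €306.63

€306.63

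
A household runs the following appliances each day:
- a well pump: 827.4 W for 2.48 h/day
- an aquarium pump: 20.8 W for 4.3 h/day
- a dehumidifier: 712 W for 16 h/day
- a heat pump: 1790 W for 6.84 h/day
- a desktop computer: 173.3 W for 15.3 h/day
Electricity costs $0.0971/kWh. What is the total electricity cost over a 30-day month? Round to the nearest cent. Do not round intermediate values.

$82.81

well pump: 827.4 W × 2.48 h × 30 d = 61,559 Wh = 61.56 kWh
aquarium pump: 20.8 W × 4.3 h × 30 d = 2,683 Wh = 2.683 kWh
dehumidifier: 712 W × 16 h × 30 d = 341,760 Wh = 341.8 kWh
heat pump: 1790 W × 6.84 h × 30 d = 367,308 Wh = 367.3 kWh
desktop computer: 173.3 W × 15.3 h × 30 d = 79,545 Wh = 79.54 kWh
Total energy = 61.56 + 2.683 + 341.8 + 367.3 + 79.54 = 852.9 kWh
Cost = 852.9 kWh × $0.0971 = $82.81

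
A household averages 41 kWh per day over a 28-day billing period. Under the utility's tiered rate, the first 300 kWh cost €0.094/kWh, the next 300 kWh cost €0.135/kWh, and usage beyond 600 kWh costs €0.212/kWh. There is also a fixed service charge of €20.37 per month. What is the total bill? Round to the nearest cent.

Usage = 41 kWh/day × 28 days = 1148 kWh
First 300 kWh × €0.094 = €28.20
Next 300 kWh × €0.135 = €40.50
Remaining 548 kWh × €0.212 = €116.18
Energy charge = €184.88; + service €20.37 = €205.25

€205.25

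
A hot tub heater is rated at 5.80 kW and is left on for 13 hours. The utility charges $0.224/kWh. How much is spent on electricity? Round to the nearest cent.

Energy = 5800 W × 13 h = 75,400 Wh = 75.4 kWh
Cost = 75.4 kWh × $0.224/kWh = $16.89

$16.89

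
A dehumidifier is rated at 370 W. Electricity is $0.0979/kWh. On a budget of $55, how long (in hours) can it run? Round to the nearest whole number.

Energy budget = $55 / $0.0979 per kWh = 561.8 kWh = 561,798 Wh
Runtime = 561,798 Wh / 370 W = 1,518 h

1518 h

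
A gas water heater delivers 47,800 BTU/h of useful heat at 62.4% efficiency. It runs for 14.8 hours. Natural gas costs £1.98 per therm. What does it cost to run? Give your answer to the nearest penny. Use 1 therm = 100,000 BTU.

Heat delivered = 47,800 BTU/h × 14.8 h = 707,440 BTU
Gas input = 707,440 / 0.624 = 1,133,718 BTU
= 1,133,718 / 100,000 = 11.34 therm
Cost = 11.34 × £1.98/therm = £22.45

£22.45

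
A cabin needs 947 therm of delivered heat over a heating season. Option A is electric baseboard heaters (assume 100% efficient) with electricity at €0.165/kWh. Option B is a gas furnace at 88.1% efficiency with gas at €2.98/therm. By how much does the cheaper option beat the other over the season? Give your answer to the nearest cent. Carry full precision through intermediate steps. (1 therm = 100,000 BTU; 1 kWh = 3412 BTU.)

Heat load = 947 therm × 100,000 = 94,700,000 BTU
Gas: input = 94,700,000 / 0.881 = 107,491,487 BTU = 1,075 therm → 1,075 × €2.98 = €3,203.25
Electric: 94,700,000 BTU / 3412 = 27,750 kWh → × €0.165 = €4,579.57
Difference = |€3,203.25 − €4,579.57| = €1,376.33

€1376.33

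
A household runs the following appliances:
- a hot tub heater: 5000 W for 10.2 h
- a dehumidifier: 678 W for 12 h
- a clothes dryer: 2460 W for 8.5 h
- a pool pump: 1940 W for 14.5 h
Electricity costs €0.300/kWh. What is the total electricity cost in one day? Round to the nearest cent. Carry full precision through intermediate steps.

hot tub heater: 5000 W × 10.2 h = 51,000 Wh = 51 kWh
dehumidifier: 678 W × 12 h = 8,136 Wh = 8.136 kWh
clothes dryer: 2460 W × 8.5 h = 20,910 Wh = 20.91 kWh
pool pump: 1940 W × 14.5 h = 28,130 Wh = 28.13 kWh
Total energy = 51 + 8.136 + 20.91 + 28.13 = 108.2 kWh
Cost = 108.2 kWh × €0.300 = €32.45

€32.45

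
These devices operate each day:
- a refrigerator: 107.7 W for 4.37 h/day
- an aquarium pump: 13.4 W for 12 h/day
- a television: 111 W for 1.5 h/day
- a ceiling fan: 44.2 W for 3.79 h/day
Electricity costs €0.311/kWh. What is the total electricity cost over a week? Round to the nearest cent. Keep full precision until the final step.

€2.10

refrigerator: 107.7 W × 4.37 h × 7 d = 3,295 Wh = 3.295 kWh
aquarium pump: 13.4 W × 12 h × 7 d = 1,126 Wh = 1.126 kWh
television: 111 W × 1.5 h × 7 d = 1,166 Wh = 1.165 kWh
ceiling fan: 44.2 W × 3.79 h × 7 d = 1,173 Wh = 1.173 kWh
Total energy = 3.295 + 1.126 + 1.165 + 1.173 = 6.758 kWh
Cost = 6.758 kWh × €0.311 = €2.10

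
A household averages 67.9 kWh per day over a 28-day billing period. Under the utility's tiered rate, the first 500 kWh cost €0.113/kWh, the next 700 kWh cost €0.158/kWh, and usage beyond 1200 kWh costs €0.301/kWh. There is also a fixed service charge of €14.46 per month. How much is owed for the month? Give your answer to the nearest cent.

€392.62

Usage = 67.9 kWh/day × 28 days = 1901.2 kWh
First 500 kWh × €0.113 = €56.50
Next 700 kWh × €0.158 = €110.60
Remaining 701.2 kWh × €0.301 = €211.06
Energy charge = €378.16; + service €14.46 = €392.62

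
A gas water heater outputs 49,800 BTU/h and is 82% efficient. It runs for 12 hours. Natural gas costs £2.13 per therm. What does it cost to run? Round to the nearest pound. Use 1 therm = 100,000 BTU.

£16

Heat delivered = 49,800 BTU/h × 12 h = 597,600 BTU
Gas input = 597,600 / 0.82 = 728,780 BTU
= 728,780 / 100,000 = 7.288 therm
Cost = 7.288 × £2.13/therm = £15.52 ≈ £16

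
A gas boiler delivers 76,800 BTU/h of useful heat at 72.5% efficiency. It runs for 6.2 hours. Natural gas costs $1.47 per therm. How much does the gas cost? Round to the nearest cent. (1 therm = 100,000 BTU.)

Heat delivered = 76,800 BTU/h × 6.2 h = 476,160 BTU
Gas input = 476,160 / 0.725 = 656,772 BTU
= 656,772 / 100,000 = 6.568 therm
Cost = 6.568 × $1.47/therm = $9.65

$9.65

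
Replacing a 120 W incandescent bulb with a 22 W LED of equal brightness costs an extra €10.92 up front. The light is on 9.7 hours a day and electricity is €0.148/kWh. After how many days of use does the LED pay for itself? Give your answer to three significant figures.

77.6 days

Power saved = 120 − 22 = 98 W
Daily energy saved = 98 W × 9.7 h = 950.6 Wh = 0.9506 kWh
Daily savings = 0.9506 × €0.148 = €0.1407
Payback = €10.92 / €0.1407 per day = 77.62 days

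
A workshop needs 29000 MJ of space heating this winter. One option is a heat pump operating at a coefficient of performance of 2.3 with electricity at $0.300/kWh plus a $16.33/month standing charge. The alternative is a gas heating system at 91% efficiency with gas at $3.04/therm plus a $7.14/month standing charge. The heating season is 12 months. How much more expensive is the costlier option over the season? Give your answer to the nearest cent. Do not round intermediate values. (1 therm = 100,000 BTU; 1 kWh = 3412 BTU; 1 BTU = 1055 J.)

Heat load = 29000 MJ = 29,000,000,000 J / 1055 = 27,488,152 BTU
Gas: input = 27,488,152 / 0.91 = 30,206,760 BTU = 302.1 therm → 302.1 × $3.04 = $918.29; + 12 × $7.14 standing = $1,003.97
Heat pump: 27,488,152 BTU / 3412 = 8,056 kWh heat; / 2.3 = 3,503 kWh in → × $0.300 = $1,050.82; + 12 × $16.33 standing = $1,246.78
Difference = |$1,003.97 − $1,246.78| = $242.82

$242.82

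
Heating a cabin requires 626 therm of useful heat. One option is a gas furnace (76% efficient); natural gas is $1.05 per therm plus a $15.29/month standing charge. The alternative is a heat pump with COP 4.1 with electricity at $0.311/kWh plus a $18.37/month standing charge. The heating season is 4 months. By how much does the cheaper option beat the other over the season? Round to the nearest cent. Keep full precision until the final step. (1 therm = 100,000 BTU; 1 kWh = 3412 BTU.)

$539.14

Heat load = 626 therm × 100,000 = 62,600,000 BTU
Gas: input = 62,600,000 / 0.760 = 82,368,421 BTU = 823.7 therm → 823.7 × $1.05 = $864.87; + 4 × $15.29 standing = $926.03
Heat pump: 62,600,000 BTU / 3412 = 18,350 kWh heat; / 4.1 = 4,475 kWh in → × $0.311 = $1,391.69; + 4 × $18.37 standing = $1,465.17
Difference = |$926.03 − $1,465.17| = $539.14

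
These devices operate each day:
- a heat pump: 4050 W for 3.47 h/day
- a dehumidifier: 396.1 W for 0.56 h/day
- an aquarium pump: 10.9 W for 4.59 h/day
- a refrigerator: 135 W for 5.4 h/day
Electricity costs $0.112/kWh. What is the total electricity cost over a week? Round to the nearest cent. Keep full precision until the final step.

$11.80

heat pump: 4050 W × 3.47 h × 7 d = 98,374 Wh = 98.37 kWh
dehumidifier: 396.1 W × 0.56 h × 7 d = 1,553 Wh = 1.553 kWh
aquarium pump: 10.9 W × 4.59 h × 7 d = 350 Wh = 0.3502 kWh
refrigerator: 135 W × 5.4 h × 7 d = 5,103 Wh = 5.103 kWh
Total energy = 98.37 + 1.553 + 0.3502 + 5.103 = 105.4 kWh
Cost = 105.4 kWh × $0.112 = $11.80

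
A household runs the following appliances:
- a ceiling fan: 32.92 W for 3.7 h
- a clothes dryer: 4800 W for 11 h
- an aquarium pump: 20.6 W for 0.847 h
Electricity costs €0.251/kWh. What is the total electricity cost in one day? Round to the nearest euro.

ceiling fan: 32.92 W × 3.7 h = 122 Wh = 0.1218 kWh
clothes dryer: 4800 W × 11 h = 52,800 Wh = 52.8 kWh
aquarium pump: 20.6 W × 0.847 h = 17 Wh = 0.01745 kWh
Total energy = 0.1218 + 52.8 + 0.01745 = 52.94 kWh
Cost = 52.94 kWh × €0.251 = €13.29 ≈ €13

€13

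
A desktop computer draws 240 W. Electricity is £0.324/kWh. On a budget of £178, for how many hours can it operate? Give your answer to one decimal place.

2289.1 h

Energy budget = £178 / £0.324 per kWh = 549.4 kWh = 549,383 Wh
Runtime = 549,383 Wh / 240 W = 2,289 h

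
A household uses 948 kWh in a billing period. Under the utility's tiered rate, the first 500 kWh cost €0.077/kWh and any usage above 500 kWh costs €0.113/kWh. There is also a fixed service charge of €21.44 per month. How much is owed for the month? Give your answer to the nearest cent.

First 500 kWh × €0.077 = €38.50
Remaining 448 kWh × €0.113 = €50.62
Energy charge = €89.12; + service €21.44 = €110.56

€110.56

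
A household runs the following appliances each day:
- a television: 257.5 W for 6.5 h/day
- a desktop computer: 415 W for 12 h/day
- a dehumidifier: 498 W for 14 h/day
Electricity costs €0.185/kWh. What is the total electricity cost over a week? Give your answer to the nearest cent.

€17.65

television: 257.5 W × 6.5 h × 7 d = 11,716 Wh = 11.72 kWh
desktop computer: 415 W × 12 h × 7 d = 34,860 Wh = 34.86 kWh
dehumidifier: 498 W × 14 h × 7 d = 48,804 Wh = 48.8 kWh
Total energy = 11.72 + 34.86 + 48.8 = 95.38 kWh
Cost = 95.38 kWh × €0.185 = €17.65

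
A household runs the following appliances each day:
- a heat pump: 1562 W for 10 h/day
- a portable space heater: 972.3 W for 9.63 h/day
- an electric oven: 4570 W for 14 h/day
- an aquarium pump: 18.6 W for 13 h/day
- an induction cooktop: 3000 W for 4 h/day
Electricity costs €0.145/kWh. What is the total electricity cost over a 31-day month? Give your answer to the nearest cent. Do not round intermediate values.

heat pump: 1562 W × 10 h × 31 d = 484,220 Wh = 484.2 kWh
portable space heater: 972.3 W × 9.63 h × 31 d = 290,261 Wh = 290.3 kWh
electric oven: 4570 W × 14 h × 31 d = 1,983,380 Wh = 1,983 kWh
aquarium pump: 18.6 W × 13 h × 31 d = 7,496 Wh = 7.496 kWh
induction cooktop: 3000 W × 4 h × 31 d = 372,000 Wh = 372 kWh
Total energy = 484.2 + 290.3 + 1,983 + 7.496 + 372 = 3,137 kWh
Cost = 3,137 kWh × €0.145 = €454.92

€454.92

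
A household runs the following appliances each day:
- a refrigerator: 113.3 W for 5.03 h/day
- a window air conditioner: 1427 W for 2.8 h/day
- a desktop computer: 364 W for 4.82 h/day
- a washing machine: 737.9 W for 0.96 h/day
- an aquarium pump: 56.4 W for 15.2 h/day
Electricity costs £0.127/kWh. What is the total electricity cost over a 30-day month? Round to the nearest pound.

refrigerator: 113.3 W × 5.03 h × 30 d = 17,097 Wh = 17.1 kWh
window air conditioner: 1427 W × 2.8 h × 30 d = 119,868 Wh = 119.9 kWh
desktop computer: 364 W × 4.82 h × 30 d = 52,634 Wh = 52.63 kWh
washing machine: 737.9 W × 0.96 h × 30 d = 21,252 Wh = 21.25 kWh
aquarium pump: 56.4 W × 15.2 h × 30 d = 25,718 Wh = 25.72 kWh
Total energy = 17.1 + 119.9 + 52.63 + 21.25 + 25.72 = 236.6 kWh
Cost = 236.6 kWh × £0.127 = £30.04 ≈ £30

£30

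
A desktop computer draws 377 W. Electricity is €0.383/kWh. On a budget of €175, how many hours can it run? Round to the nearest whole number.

Energy budget = €175 / €0.383 per kWh = 456.9 kWh = 456,919 Wh
Runtime = 456,919 Wh / 377 W = 1,212 h

1212 h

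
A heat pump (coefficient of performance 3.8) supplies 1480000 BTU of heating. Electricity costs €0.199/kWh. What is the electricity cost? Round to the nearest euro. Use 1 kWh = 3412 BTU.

Heat delivered = 1,480,000 BTU / 3412 = 433.8 kWh
Electrical input = 433.8 kWh / 3.8 = 114.1 kWh
Cost = 114.1 × €0.199/kWh = €22.72 ≈ €23

€23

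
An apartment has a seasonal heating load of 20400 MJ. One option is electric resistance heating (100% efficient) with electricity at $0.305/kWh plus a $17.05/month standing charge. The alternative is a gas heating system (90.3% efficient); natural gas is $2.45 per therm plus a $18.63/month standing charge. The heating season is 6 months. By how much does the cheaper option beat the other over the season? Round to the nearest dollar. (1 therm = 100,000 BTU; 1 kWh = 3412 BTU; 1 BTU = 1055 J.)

$1194

Heat load = 20400 MJ = 20,400,000,000 J / 1055 = 19,336,493 BTU
Gas: input = 19,336,493 / 0.903 = 21,413,613 BTU = 214.1 therm → 214.1 × $2.45 = $524.63; + 6 × $18.63 standing = $636.41
Electric: 19,336,493 BTU / 3412 = 5,667 kWh → × $0.305 = $1,728.50; + 6 × $17.05 standing = $1,830.80
Difference = |$636.41 − $1,830.80| = $1,194.38 ≈ $1194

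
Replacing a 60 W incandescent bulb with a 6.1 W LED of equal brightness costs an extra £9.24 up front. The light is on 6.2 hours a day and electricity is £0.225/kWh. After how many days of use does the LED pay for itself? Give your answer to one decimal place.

Power saved = 60 − 6.1 = 53.9 W
Daily energy saved = 53.9 W × 6.2 h = 334.2 Wh = 0.33418 kWh
Daily savings = 0.33418 × £0.225 = £0.0752
Payback = £9.24 / £0.0752 per day = 122.9 days

122.9 days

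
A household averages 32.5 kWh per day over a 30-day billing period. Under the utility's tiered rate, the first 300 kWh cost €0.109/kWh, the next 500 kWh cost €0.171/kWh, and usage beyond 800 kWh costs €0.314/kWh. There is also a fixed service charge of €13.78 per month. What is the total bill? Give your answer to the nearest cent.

€186.93

Usage = 32.5 kWh/day × 30 days = 975 kWh
First 300 kWh × €0.109 = €32.70
Next 500 kWh × €0.171 = €85.50
Remaining 175 kWh × €0.314 = €54.95
Energy charge = €173.15; + service €13.78 = €186.93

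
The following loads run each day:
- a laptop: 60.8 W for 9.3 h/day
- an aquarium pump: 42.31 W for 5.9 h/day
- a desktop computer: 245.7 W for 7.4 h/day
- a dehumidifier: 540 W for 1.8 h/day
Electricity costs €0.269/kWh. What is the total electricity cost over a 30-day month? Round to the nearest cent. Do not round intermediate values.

€29.09

laptop: 60.8 W × 9.3 h × 30 d = 16,963 Wh = 16.96 kWh
aquarium pump: 42.31 W × 5.9 h × 30 d = 7,489 Wh = 7.489 kWh
desktop computer: 245.7 W × 7.4 h × 30 d = 54,545 Wh = 54.55 kWh
dehumidifier: 540 W × 1.8 h × 30 d = 29,160 Wh = 29.16 kWh
Total energy = 16.96 + 7.489 + 54.55 + 29.16 = 108.2 kWh
Cost = 108.2 kWh × €0.269 = €29.09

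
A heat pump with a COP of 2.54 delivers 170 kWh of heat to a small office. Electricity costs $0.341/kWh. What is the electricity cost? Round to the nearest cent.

$22.82

Electrical input = 170 kWh / 2.54 = 66.93 kWh
Cost = 66.93 × $0.341/kWh = $22.82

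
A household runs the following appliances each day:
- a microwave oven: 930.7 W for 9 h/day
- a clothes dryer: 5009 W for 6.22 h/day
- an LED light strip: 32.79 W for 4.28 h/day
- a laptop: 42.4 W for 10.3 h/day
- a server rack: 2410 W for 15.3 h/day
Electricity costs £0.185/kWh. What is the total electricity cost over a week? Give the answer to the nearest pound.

microwave oven: 930.7 W × 9 h × 7 d = 58,634 Wh = 58.63 kWh
clothes dryer: 5009 W × 6.22 h × 7 d = 218,092 Wh = 218.1 kWh
LED light strip: 32.79 W × 4.28 h × 7 d = 982 Wh = 0.9824 kWh
laptop: 42.4 W × 10.3 h × 7 d = 3,057 Wh = 3.057 kWh
server rack: 2410 W × 15.3 h × 7 d = 258,111 Wh = 258.1 kWh
Total energy = 58.63 + 218.1 + 0.9824 + 3.057 + 258.1 = 538.9 kWh
Cost = 538.9 kWh × £0.185 = £99.69 ≈ £100

£100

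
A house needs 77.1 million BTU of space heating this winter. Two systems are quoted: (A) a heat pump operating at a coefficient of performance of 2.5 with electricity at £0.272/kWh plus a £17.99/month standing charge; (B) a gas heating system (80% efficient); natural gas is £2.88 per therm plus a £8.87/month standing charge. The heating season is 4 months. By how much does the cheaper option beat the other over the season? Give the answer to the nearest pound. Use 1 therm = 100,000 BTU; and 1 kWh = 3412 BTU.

Heat load = 77.1 × 10⁶ BTU = 77,100,000 BTU
Gas: input = 77,100,000 / 0.80 = 96,375,000 BTU = 963.8 therm → 963.8 × £2.88 = £2,775.60; + 4 × £8.87 standing = £2,811.08
Heat pump: 77,100,000 BTU / 3412 = 22,600 kWh heat; / 2.5 = 9,039 kWh in → × £0.272 = £2,458.52; + 4 × £17.99 standing = £2,530.48
Difference = |£2,811.08 − £2,530.48| = £280.60 ≈ £281

£281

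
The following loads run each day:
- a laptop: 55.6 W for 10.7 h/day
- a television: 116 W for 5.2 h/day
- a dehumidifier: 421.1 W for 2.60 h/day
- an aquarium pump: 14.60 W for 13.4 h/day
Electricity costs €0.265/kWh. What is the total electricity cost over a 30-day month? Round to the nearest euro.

€20

laptop: 55.6 W × 10.7 h × 30 d = 17,848 Wh = 17.85 kWh
television: 116 W × 5.2 h × 30 d = 18,096 Wh = 18.1 kWh
dehumidifier: 421.1 W × 2.60 h × 30 d = 32,846 Wh = 32.85 kWh
aquarium pump: 14.60 W × 13.4 h × 30 d = 5,869 Wh = 5.869 kWh
Total energy = 17.85 + 18.1 + 32.85 + 5.869 = 74.66 kWh
Cost = 74.66 kWh × €0.265 = €19.78 ≈ €20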